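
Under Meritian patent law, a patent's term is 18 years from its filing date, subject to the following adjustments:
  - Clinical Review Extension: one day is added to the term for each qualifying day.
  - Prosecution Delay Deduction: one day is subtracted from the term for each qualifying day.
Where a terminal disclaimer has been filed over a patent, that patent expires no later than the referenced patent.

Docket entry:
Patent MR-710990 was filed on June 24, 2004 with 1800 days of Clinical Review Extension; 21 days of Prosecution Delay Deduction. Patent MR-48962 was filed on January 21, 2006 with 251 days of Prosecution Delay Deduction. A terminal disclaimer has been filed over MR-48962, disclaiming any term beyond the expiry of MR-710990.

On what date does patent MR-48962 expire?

Natural term of MR-48962:
  Base: filing + 18 years → 21 January 2024.
  Prosecution Delay Deduction: −251 days → 15 May 2023.
Expiry of referenced patent MR-710990:
  Base: filing + 18 years → 24 June 2022.
  Clinical Review Extension: +1800 days → 29 May 2027.
  Prosecution Delay Deduction: −21 days → 8 May 2027.
Terminal disclaimer: MR-48962 expires on the earlier of 15 May 2023 and 8 May 2027.

2023-05-15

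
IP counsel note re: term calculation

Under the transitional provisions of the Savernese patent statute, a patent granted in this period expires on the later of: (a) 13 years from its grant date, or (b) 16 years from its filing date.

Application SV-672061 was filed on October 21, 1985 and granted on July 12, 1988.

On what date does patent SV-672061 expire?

(a) grant + 13 years → 12 July 2001.
(b) filing + 16 years → 21 October 2001.
Later of the two: 21 October 2001.

October 21, 2001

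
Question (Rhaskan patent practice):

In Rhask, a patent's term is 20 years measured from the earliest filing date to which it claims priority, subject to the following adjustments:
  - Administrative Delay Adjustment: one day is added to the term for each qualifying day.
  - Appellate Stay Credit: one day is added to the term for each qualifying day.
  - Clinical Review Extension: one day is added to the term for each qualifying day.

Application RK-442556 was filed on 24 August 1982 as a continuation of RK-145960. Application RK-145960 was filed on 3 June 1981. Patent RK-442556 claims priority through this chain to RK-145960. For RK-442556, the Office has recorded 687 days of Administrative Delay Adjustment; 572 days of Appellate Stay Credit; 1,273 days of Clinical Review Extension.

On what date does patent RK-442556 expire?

2008-05-09

Earliest priority filing: 3 June 1981.
Base term: 3 June 1981 + 20 years → 3 June 2001.
Administrative Delay Adjustment: +687 days → 21 April 2003.
Appellate Stay Credit: +572 days → 13 November 2004.
Clinical Review Extension: +1273 days → 9 May 2008.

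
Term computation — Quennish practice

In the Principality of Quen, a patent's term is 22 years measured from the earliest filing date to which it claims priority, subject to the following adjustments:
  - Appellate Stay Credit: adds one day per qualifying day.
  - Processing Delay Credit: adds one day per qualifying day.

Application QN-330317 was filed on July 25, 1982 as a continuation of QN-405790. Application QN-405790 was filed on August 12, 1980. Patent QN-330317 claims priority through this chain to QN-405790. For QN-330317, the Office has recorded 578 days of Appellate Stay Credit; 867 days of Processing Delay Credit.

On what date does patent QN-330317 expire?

July 27, 2006

Earliest priority filing: 12 August 1980.
Base term: 12 August 1980 + 22 years → 12 August 2002.
Appellate Stay Credit: +578 days → 12 March 2004.
Processing Delay Credit: +867 days → 27 July 2006.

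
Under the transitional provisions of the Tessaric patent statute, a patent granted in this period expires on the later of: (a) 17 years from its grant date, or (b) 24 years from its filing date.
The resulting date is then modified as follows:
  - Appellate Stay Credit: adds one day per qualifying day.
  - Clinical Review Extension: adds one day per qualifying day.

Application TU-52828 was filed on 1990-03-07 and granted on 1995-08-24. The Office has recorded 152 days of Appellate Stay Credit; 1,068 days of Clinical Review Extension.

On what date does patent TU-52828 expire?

(a) grant + 17 years → 24 August 2012.
(b) filing + 24 years → 7 March 2014.
Later of the two: 7 March 2014.
Appellate Stay Credit: +152 days → 6 August 2014.
Clinical Review Extension: +1068 days → 9 July 2017.

July 9, 2017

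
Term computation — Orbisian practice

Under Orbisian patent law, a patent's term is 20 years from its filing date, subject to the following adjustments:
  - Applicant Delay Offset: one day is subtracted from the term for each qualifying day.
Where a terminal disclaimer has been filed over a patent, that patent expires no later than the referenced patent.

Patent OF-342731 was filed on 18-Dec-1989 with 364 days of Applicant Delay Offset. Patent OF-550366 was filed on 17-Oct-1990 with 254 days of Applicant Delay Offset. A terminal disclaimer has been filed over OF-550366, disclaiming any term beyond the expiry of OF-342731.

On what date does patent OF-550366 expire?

Natural term of OF-550366:
  Base: filing + 20 years → 17 October 2010.
  Applicant Delay Offset: −254 days → 5 February 2010.
Expiry of referenced patent OF-342731:
  Base: filing + 20 years → 18 December 2009.
  Applicant Delay Offset: −364 days → 19 December 2008.
Terminal disclaimer: OF-550366 expires on the earlier of 5 February 2010 and 19 December 2008.

2008-12-19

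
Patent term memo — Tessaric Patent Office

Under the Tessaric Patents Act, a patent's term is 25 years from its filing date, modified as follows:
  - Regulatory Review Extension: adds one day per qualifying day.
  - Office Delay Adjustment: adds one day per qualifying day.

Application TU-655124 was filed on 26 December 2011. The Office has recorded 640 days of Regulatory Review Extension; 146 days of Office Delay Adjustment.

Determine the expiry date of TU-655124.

February 20, 2039

Base term: filing date + 25 years → 26 December 2036.
Regulatory Review Extension: +640 days → 27 September 2038.
Office Delay Adjustment: +146 days → 20 February 2039.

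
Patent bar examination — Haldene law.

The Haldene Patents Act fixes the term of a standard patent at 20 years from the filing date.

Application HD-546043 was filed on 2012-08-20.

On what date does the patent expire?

August 20, 2032

Filing date + 20 years → 20 August 2032.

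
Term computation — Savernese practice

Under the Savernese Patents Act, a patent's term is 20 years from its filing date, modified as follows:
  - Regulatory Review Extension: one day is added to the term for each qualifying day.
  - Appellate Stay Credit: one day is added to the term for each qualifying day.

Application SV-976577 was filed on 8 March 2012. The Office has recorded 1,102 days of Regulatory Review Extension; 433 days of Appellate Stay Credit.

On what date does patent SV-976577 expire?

Base term: filing date + 20 years → 8 March 2032.
Regulatory Review Extension: +1102 days → 15 March 2035.
Appellate Stay Credit: +433 days → 21 May 2036.

2036-05-21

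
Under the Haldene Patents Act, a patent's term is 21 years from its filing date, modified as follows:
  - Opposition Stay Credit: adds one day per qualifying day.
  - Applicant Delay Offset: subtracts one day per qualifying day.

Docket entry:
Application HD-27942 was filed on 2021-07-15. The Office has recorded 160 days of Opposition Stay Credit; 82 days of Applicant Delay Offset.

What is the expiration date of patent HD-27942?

Base term: filing date + 21 years → 15 July 2042.
Opposition Stay Credit: +160 days → 22 December 2042.
Applicant Delay Offset: −82 days → 1 October 2042.

2042-10-01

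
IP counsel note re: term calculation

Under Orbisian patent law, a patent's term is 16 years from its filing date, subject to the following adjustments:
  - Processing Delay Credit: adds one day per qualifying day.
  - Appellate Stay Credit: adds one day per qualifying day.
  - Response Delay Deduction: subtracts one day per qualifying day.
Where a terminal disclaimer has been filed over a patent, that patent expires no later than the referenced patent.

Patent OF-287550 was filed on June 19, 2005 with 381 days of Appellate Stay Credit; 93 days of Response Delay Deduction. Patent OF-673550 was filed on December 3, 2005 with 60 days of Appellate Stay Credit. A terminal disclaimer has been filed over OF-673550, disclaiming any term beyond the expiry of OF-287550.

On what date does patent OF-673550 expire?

February 1, 2022

Natural term of OF-673550:
  Base: filing + 16 years → 3 December 2021.
  Appellate Stay Credit: +60 days → 1 February 2022.
Expiry of referenced patent OF-287550:
  Base: filing + 16 years → 19 June 2021.
  Appellate Stay Credit: +381 days → 5 July 2022.
  Response Delay Deduction: −93 days → 3 April 2022.
Terminal disclaimer: OF-673550 expires on the earlier of 1 February 2022 and 3 April 2022.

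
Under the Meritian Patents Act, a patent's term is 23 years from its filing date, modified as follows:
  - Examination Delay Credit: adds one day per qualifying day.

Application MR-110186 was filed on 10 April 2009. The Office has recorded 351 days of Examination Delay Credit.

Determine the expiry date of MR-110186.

Base term: filing date + 23 years → 10 April 2032.
Examination Delay Credit: +351 days → 27 March 2033.

March 27, 2033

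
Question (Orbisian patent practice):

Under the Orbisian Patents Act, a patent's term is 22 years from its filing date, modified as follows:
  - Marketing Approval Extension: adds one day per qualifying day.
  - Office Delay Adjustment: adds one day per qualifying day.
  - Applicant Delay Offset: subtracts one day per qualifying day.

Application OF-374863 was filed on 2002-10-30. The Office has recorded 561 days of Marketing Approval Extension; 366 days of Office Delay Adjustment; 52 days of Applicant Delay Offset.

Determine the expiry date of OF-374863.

Base term: filing date + 22 years → 30 October 2024.
Marketing Approval Extension: +561 days → 14 May 2026.
Office Delay Adjustment: +366 days → 15 May 2027.
Applicant Delay Offset: −52 days → 24 March 2027.

2027-03-24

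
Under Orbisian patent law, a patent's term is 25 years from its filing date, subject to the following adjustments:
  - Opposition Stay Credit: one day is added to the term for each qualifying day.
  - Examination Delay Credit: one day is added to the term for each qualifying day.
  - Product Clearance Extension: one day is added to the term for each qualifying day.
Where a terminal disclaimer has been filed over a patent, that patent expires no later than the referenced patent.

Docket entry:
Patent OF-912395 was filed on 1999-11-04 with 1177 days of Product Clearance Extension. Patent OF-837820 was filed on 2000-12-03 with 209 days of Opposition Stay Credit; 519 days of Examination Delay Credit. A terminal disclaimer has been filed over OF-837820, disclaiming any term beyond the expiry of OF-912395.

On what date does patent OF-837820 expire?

Natural term of OF-837820:
  Base: filing + 25 years → 3 December 2025.
  Opposition Stay Credit: +209 days → 30 June 2026.
  Examination Delay Credit: +519 days → 1 December 2027.
Expiry of referenced patent OF-912395:
  Base: filing + 25 years → 4 November 2024.
  Product Clearance Extension: +1177 days → 25 January 2028.
Terminal disclaimer: OF-837820 expires on the earlier of 1 December 2027 and 25 January 2028.

2027-12-01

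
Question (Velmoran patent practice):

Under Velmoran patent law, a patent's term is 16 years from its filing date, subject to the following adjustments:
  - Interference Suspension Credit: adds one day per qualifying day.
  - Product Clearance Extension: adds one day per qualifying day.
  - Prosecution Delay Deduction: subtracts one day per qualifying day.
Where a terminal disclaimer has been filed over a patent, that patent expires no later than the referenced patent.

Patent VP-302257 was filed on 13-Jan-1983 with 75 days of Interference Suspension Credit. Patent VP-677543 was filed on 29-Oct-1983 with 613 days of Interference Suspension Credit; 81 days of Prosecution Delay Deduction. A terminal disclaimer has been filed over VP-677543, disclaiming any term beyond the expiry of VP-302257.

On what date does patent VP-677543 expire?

Natural term of VP-677543:
  Base: filing + 16 years → 29 October 1999.
  Interference Suspension Credit: +613 days → 3 July 2001.
  Prosecution Delay Deduction: −81 days → 13 April 2001.
Expiry of referenced patent VP-302257:
  Base: filing + 16 years → 13 January 1999.
  Interference Suspension Credit: +75 days → 29 March 1999.
Terminal disclaimer: VP-677543 expires on the earlier of 13 April 2001 and 29 March 1999.

1999-03-29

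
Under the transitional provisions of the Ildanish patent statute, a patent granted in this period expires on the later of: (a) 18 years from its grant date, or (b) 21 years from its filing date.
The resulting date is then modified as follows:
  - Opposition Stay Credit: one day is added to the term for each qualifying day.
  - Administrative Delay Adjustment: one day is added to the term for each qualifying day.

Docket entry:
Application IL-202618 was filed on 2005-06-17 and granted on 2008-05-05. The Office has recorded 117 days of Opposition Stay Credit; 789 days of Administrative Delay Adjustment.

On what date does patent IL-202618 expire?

(a) grant + 18 years → 5 May 2026.
(b) filing + 21 years → 17 June 2026.
Later of the two: 17 June 2026.
Opposition Stay Credit: +117 days → 12 October 2026.
Administrative Delay Adjustment: +789 days → 9 December 2028.

2028-12-09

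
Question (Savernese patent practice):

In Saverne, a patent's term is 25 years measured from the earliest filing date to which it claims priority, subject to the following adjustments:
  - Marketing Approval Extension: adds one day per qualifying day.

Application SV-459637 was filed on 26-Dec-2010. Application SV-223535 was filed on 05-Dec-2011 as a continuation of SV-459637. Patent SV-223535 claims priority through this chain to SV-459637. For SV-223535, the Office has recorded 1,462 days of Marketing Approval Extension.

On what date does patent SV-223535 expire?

December 27, 2039

Earliest priority filing: 26 December 2010.
Base term: 26 December 2010 + 25 years → 26 December 2035.
Marketing Approval Extension: +1462 days → 27 December 2039.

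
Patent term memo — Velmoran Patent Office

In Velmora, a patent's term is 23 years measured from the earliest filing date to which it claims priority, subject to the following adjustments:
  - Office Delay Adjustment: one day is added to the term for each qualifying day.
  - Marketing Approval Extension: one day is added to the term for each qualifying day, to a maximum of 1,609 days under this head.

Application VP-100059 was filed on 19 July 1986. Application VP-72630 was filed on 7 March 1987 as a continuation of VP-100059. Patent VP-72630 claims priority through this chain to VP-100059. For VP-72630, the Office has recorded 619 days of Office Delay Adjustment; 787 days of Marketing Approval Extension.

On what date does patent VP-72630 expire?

Earliest priority filing: 19 July 1986.
Base term: 19 July 1986 + 23 years → 19 July 2009.
Office Delay Adjustment: +619 days → 30 March 2011.
Marketing Approval Extension: 787 days (within the 1609-day cap) → +787 days → 25 May 2013.

2013-05-25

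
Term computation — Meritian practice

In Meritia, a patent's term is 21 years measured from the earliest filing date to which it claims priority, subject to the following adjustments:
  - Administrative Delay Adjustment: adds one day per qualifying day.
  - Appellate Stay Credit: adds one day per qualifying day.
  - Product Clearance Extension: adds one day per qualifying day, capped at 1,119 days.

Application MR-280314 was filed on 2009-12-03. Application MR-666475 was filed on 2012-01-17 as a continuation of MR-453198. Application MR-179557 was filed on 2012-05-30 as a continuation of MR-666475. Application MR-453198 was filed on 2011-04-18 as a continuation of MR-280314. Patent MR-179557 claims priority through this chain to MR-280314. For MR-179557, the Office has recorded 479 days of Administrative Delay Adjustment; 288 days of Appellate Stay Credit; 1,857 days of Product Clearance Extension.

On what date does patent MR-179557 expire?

Earliest priority filing: 3 December 2009.
Base term: 3 December 2009 + 21 years → 3 December 2030.
Administrative Delay Adjustment: +479 days → 26 March 2032.
Appellate Stay Credit: +288 days → 8 January 2033.
Product Clearance Extension: 1857 days claimed exceeds the 1119-day cap, so +1119 days → 1 February 2036.

February 1, 2036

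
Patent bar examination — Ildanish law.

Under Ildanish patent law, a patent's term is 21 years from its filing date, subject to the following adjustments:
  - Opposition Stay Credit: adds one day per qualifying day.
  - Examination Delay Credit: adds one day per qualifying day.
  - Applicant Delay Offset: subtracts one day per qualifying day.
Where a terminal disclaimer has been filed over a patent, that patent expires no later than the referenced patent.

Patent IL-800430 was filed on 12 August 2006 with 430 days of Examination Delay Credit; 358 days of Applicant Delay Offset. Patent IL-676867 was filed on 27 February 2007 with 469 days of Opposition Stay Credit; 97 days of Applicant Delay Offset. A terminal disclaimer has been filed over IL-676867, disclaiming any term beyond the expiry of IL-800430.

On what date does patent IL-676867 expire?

2027-10-23

Natural term of IL-676867:
  Base: filing + 21 years → 27 February 2028.
  Opposition Stay Credit: +469 days → 10 June 2029.
  Applicant Delay Offset: −97 days → 5 March 2029.
Expiry of referenced patent IL-800430:
  Base: filing + 21 years → 12 August 2027.
  Examination Delay Credit: +430 days → 15 October 2028.
  Applicant Delay Offset: −358 days → 23 October 2027.
Terminal disclaimer: IL-676867 expires on the earlier of 5 March 2029 and 23 October 2027.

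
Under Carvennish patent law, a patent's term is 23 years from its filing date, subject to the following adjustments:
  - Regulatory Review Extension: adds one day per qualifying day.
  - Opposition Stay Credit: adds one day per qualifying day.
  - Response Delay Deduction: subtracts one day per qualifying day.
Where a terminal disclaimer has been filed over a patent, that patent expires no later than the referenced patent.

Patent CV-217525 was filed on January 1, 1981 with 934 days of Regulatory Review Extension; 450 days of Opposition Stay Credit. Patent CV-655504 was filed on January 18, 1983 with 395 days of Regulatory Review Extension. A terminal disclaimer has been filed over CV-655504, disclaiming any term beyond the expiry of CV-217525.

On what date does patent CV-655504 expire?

Natural term of CV-655504:
  Base: filing + 23 years → 18 January 2006.
  Regulatory Review Extension: +395 days → 17 February 2007.
Expiry of referenced patent CV-217525:
  Base: filing + 23 years → 1 January 2004.
  Regulatory Review Extension: +934 days → 23 July 2006.
  Opposition Stay Credit: +450 days → 16 October 2007.
Terminal disclaimer: CV-655504 expires on the earlier of 17 February 2007 and 16 October 2007.

February 17, 2007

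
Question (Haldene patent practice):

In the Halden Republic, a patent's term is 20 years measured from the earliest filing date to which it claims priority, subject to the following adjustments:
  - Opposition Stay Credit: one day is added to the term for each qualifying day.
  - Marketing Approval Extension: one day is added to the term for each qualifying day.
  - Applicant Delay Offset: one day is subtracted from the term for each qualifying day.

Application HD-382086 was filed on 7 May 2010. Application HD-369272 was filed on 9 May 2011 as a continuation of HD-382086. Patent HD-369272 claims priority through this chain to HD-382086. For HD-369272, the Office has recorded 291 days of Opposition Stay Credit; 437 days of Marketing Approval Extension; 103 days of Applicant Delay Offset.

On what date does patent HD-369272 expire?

2032-01-22

Earliest priority filing: 7 May 2010.
Base term: 7 May 2010 + 20 years → 7 May 2030.
Opposition Stay Credit: +291 days → 22 February 2031.
Marketing Approval Extension: +437 days → 4 May 2032.
Applicant Delay Offset: −103 days → 22 January 2032.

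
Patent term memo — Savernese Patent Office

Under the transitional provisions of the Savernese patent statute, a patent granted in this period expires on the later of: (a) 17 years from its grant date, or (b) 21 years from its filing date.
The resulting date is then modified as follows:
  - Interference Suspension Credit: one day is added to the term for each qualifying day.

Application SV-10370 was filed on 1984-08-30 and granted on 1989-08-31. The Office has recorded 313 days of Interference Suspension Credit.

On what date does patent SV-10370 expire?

(a) grant + 17 years → 31 August 2006.
(b) filing + 21 years → 30 August 2005.
Later of the two: 31 August 2006.
Interference Suspension Credit: +313 days → 10 July 2007.

2007-07-10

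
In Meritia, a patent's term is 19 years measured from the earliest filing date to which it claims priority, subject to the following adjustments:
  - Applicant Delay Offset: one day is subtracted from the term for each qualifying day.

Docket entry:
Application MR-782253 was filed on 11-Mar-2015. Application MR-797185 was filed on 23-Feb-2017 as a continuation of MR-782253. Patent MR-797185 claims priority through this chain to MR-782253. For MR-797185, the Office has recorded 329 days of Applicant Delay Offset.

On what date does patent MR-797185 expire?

Earliest priority filing: 11 March 2015.
Base term: 11 March 2015 + 19 years → 11 March 2034.
Applicant Delay Offset: −329 days → 16 April 2033.

April 16, 2033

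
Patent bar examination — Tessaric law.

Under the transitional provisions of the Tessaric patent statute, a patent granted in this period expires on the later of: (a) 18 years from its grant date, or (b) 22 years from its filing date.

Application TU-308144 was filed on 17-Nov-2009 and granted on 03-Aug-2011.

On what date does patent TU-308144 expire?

(a) grant + 18 years → 3 August 2029.
(b) filing + 22 years → 17 November 2031.
Later of the two: 17 November 2031.

2031-11-17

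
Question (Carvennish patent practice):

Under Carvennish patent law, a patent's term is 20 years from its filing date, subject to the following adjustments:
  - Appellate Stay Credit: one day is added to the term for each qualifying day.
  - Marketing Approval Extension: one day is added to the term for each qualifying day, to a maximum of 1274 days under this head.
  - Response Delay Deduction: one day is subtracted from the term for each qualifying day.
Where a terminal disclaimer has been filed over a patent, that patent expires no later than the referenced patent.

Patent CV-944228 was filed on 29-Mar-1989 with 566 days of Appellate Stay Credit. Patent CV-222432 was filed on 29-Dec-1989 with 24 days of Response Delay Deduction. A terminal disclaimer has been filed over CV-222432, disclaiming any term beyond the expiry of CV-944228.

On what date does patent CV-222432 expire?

Natural term of CV-222432:
  Base: filing + 20 years → 29 December 2009.
  Response Delay Deduction: −24 days → 5 December 2009.
Expiry of referenced patent CV-944228:
  Base: filing + 20 years → 29 March 2009.
  Appellate Stay Credit: +566 days → 16 October 2010.
Terminal disclaimer: CV-222432 expires on the earlier of 5 December 2009 and 16 October 2010.

December 5, 2009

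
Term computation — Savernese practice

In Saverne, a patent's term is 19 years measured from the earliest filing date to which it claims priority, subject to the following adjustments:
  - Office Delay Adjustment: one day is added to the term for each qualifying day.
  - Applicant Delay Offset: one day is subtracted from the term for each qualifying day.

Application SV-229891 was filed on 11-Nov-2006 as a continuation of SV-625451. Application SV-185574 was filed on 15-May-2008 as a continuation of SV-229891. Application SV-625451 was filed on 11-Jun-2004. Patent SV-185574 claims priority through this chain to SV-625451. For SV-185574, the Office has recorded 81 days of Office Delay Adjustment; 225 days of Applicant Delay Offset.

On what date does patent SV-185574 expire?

Earliest priority filing: 11 June 2004.
Base term: 11 June 2004 + 19 years → 11 June 2023.
Office Delay Adjustment: +81 days → 31 August 2023.
Applicant Delay Offset: −225 days → 18 January 2023.

January 18, 2023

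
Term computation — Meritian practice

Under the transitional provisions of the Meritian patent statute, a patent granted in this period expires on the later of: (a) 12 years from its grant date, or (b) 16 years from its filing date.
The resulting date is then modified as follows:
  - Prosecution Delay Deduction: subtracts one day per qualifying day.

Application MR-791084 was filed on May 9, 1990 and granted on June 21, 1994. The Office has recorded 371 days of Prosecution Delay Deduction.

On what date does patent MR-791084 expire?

June 15, 2005

(a) grant + 12 years → 21 June 2006.
(b) filing + 16 years → 9 May 2006.
Later of the two: 21 June 2006.
Prosecution Delay Deduction: −371 days → 15 June 2005.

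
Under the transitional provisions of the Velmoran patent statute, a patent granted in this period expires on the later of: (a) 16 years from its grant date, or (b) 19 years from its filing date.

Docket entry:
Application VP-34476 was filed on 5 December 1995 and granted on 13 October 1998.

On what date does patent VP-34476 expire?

(a) grant + 16 years → 13 October 2014.
(b) filing + 19 years → 5 December 2014.
Later of the two: 5 December 2014.

December 5, 2014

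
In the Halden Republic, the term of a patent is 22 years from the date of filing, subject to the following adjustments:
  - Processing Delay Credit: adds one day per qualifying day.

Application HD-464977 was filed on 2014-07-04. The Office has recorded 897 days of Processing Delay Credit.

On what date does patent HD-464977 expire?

Base term: filing date + 22 years → 4 July 2036.
Processing Delay Credit: +897 days → 18 December 2038.

December 18, 2038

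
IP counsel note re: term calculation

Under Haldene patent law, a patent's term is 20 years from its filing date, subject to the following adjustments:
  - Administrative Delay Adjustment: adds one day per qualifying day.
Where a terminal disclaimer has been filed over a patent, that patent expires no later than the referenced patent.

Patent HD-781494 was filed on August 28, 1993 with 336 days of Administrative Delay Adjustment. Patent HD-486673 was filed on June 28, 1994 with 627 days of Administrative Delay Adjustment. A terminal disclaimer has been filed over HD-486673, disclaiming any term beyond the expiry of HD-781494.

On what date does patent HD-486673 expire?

Natural term of HD-486673:
  Base: filing + 20 years → 28 June 2014.
  Administrative Delay Adjustment: +627 days → 16 March 2016.
Expiry of referenced patent HD-781494:
  Base: filing + 20 years → 28 August 2013.
  Administrative Delay Adjustment: +336 days → 30 July 2014.
Terminal disclaimer: HD-486673 expires on the earlier of 16 March 2016 and 30 July 2014.

July 30, 2014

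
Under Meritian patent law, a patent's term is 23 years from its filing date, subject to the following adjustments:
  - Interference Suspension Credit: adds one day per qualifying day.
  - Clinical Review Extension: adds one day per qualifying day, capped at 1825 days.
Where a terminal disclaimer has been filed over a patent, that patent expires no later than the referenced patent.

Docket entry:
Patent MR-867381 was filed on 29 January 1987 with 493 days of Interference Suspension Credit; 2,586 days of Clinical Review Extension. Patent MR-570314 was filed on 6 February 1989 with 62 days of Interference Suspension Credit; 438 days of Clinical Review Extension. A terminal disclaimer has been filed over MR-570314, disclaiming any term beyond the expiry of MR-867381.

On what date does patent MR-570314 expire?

Natural term of MR-570314:
  Base: filing + 23 years → 6 February 2012.
  Interference Suspension Credit: +62 days → 8 April 2012.
  Clinical Review Extension: 438 days (within the 1825-day cap) → +438 days → 20 June 2013.
Expiry of referenced patent MR-867381:
  Base: filing + 23 years → 29 January 2010.
  Interference Suspension Credit: +493 days → 6 June 2011.
  Clinical Review Extension: 2586 days claimed exceeds the 1825-day cap, so +1825 days → 4 June 2016.
Terminal disclaimer: MR-570314 expires on the earlier of 20 June 2013 and 4 June 2016.

June 20, 2013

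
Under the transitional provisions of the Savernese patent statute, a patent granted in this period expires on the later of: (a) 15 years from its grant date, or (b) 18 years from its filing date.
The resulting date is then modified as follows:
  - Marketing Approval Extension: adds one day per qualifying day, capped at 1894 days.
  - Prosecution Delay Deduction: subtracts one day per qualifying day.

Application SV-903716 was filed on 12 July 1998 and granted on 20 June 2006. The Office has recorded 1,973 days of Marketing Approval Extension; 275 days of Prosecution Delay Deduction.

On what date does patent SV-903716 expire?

(a) grant + 15 years → 20 June 2021.
(b) filing + 18 years → 12 July 2016.
Later of the two: 20 June 2021.
Marketing Approval Extension: 1973 days claimed exceeds the 1894-day cap, so +1894 days → 27 August 2026.
Prosecution Delay Deduction: −275 days → 25 November 2025.

November 25, 2025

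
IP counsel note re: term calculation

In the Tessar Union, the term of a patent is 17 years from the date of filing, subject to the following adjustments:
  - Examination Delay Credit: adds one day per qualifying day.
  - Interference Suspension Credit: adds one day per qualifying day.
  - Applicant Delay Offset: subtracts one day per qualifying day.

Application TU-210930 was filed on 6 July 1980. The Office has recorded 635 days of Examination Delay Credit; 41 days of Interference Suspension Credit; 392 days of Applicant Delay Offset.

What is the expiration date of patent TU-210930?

Base term: filing date + 17 years → 6 July 1997.
Examination Delay Credit: +635 days → 2 April 1999.
Interference Suspension Credit: +41 days → 13 May 1999.
Applicant Delay Offset: −392 days → 16 April 1998.

April 16, 1998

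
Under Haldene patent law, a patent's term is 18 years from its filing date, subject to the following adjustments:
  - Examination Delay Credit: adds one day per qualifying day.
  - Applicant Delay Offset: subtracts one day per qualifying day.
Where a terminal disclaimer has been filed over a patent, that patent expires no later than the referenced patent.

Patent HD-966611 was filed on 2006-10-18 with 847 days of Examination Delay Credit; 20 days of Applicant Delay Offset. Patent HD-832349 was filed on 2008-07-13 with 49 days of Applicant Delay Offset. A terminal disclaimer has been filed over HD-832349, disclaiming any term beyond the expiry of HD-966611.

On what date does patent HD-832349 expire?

Natural term of HD-832349:
  Base: filing + 18 years → 13 July 2026.
  Applicant Delay Offset: −49 days → 25 May 2026.
Expiry of referenced patent HD-966611:
  Base: filing + 18 years → 18 October 2024.
  Examination Delay Credit: +847 days → 12 February 2027.
  Applicant Delay Offset: −20 days → 23 January 2027.
Terminal disclaimer: HD-832349 expires on the earlier of 25 May 2026 and 23 January 2027.

May 25, 2026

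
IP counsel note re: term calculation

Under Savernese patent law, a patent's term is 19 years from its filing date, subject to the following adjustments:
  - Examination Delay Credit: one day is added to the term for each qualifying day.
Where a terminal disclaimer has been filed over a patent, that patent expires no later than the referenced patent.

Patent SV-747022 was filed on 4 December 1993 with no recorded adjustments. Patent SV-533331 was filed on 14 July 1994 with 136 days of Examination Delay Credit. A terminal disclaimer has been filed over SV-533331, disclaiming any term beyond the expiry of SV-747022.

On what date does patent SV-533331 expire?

Natural term of SV-533331:
  Base: filing + 19 years → 14 July 2013.
  Examination Delay Credit: +136 days → 27 November 2013.
Expiry of referenced patent SV-747022:
  Base: filing + 19 years → 4 December 2012.
Terminal disclaimer: SV-533331 expires on the earlier of 27 November 2013 and 4 December 2012.

2012-12-04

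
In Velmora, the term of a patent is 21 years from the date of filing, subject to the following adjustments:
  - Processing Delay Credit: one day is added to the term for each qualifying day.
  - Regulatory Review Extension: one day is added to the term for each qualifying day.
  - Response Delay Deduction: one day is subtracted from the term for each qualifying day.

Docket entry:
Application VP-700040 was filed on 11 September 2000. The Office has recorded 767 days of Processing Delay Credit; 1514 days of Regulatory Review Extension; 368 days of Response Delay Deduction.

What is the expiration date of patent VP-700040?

2026-12-07

Base term: filing date + 21 years → 11 September 2021.
Processing Delay Credit: +767 days → 18 October 2023.
Regulatory Review Extension: +1514 days → 10 December 2027.
Response Delay Deduction: −368 days → 7 December 2026.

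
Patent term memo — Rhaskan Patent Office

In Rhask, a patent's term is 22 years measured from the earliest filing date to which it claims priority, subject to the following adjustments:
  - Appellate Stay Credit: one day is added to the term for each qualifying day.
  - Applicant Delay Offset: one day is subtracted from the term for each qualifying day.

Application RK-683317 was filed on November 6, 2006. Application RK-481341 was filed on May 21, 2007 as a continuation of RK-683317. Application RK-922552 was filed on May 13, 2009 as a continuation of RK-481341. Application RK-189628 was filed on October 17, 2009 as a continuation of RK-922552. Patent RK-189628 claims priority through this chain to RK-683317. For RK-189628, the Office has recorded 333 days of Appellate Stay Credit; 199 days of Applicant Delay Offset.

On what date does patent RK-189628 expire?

Earliest priority filing: 6 November 2006.
Base term: 6 November 2006 + 22 years → 6 November 2028.
Appellate Stay Credit: +333 days → 5 October 2029.
Applicant Delay Offset: −199 days → 20 March 2029.

2029-03-20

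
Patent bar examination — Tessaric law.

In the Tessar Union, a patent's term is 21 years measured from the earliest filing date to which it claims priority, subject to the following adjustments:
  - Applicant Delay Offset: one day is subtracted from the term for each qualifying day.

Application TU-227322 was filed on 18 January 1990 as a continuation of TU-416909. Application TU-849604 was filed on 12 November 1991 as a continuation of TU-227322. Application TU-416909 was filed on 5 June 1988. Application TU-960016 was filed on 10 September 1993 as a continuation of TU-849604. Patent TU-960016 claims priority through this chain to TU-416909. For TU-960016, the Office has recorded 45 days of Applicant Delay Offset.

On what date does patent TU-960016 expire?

2009-04-21

Earliest priority filing: 5 June 1988.
Base term: 5 June 1988 + 21 years → 5 June 2009.
Applicant Delay Offset: −45 days → 21 April 2009.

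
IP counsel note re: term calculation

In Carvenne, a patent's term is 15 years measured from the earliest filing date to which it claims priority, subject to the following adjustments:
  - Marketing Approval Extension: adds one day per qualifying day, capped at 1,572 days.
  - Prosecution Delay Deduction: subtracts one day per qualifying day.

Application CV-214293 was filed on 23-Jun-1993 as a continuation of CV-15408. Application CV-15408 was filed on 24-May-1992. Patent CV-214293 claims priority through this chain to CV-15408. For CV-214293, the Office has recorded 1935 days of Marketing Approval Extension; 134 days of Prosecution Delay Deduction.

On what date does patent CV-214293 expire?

Earliest priority filing: 24 May 1992.
Base term: 24 May 1992 + 15 years → 24 May 2007.
Marketing Approval Extension: 1935 days claimed exceeds the 1572-day cap, so +1572 days → 12 September 2011.
Prosecution Delay Deduction: −134 days → 1 May 2011.

May 1, 2011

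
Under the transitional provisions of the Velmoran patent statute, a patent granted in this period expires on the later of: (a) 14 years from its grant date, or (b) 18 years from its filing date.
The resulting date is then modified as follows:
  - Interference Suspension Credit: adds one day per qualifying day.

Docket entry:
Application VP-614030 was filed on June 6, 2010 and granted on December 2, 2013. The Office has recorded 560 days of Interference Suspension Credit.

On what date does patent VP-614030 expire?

2029-12-18

(a) grant + 14 years → 2 December 2027.
(b) filing + 18 years → 6 June 2028.
Later of the two: 6 June 2028.
Interference Suspension Credit: +560 days → 18 December 2029.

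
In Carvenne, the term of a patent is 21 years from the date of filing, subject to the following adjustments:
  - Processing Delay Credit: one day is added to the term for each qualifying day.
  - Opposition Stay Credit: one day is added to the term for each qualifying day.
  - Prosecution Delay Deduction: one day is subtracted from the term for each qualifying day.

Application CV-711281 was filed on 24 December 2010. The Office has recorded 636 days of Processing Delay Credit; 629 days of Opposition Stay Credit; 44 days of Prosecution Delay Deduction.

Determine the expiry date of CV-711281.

Base term: filing date + 21 years → 24 December 2031.
Processing Delay Credit: +636 days → 20 September 2033.
Opposition Stay Credit: +629 days → 11 June 2035.
Prosecution Delay Deduction: −44 days → 28 April 2035.

2035-04-28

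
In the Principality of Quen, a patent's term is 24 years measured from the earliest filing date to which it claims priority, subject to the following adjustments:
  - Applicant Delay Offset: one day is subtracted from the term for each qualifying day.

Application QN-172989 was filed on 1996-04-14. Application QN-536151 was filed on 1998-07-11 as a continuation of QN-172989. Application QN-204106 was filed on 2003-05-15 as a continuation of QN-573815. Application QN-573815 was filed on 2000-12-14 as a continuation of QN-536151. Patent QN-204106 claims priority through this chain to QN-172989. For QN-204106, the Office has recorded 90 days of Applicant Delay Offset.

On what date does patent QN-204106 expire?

Earliest priority filing: 14 April 1996.
Base term: 14 April 1996 + 24 years → 14 April 2020.
Applicant Delay Offset: −90 days → 15 January 2020.

January 15, 2020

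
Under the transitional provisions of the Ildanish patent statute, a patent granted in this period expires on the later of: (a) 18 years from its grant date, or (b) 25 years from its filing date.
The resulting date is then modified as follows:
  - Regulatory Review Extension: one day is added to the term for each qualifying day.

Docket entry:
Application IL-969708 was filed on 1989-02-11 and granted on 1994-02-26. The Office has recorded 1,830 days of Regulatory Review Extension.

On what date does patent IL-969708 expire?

February 15, 2019

(a) grant + 18 years → 26 February 2012.
(b) filing + 25 years → 11 February 2014.
Later of the two: 11 February 2014.
Regulatory Review Extension: +1830 days → 15 February 2019.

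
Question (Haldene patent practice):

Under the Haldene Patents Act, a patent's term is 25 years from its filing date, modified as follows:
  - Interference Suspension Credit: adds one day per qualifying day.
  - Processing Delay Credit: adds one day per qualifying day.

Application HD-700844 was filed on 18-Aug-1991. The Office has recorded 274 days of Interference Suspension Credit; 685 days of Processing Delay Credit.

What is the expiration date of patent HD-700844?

Base term: filing date + 25 years → 18 August 2016.
Interference Suspension Credit: +274 days → 19 May 2017.
Processing Delay Credit: +685 days → 4 April 2019.

April 4, 2019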